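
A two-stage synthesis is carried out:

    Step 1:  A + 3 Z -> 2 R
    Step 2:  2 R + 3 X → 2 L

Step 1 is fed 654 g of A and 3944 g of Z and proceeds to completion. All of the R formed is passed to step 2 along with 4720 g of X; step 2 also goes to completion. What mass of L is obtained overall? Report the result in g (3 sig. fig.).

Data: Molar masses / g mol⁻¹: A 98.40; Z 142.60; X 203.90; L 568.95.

Step 1:
n(A) = 654.0 / 98.40 = 6.646 mol
n(Z) = 3944 / 142.60 = 27.66 mol
n/ν → A: 6.646, Z: 9.220; A is limiting.
n(R) produced = (2/1) × 6.646 = 13.29 mol
Step 2:
n(R) available = 13.29 mol
n(X) = 4720 / 203.90 = 23.15 mol
n/ν → R: 6.645, X: 7.717; R is limiting.
n(L) = (2/2) × 13.29 = 13.29 mol
mass = 13.29 × 568.95 = 7561 g

7560 g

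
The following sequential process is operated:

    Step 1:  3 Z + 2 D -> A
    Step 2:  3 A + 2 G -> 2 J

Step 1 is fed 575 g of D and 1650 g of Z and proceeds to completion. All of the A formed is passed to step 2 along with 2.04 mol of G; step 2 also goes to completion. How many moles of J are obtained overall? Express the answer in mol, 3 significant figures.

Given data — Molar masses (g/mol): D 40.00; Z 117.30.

2.04 mol

Step 1:
n(D) = 575.0 / 40.00 = 14.38 mol
n(Z) = 1650 / 117.30 = 14.07 mol
n/ν → D: 7.190, Z: 4.690; Z is limiting.
n(A) produced = (1/3) × 14.07 = 4.690 mol
Step 2:
n(A) available = 4.690 mol
n(G) = 2.040 mol
n/ν → A: 1.563, G: 1.020; G is limiting.
n(J) = (2/2) × 2.040 = 2.040 mol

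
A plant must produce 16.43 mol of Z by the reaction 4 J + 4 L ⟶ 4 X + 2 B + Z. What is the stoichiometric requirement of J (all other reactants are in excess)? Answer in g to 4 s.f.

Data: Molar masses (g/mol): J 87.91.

n(Z) = 16.43 mol
n(J) = (4/1) × 16.43 = 65.72 mol
mass = 65.72 × 87.91 = 5777 g

5777 g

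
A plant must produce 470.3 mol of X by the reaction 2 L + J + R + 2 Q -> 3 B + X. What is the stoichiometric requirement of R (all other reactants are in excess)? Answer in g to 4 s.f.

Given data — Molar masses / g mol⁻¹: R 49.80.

23420 g

n(X) = 470.3 mol
n(R) = (1/1) × 470.3 = 470.3 mol
mass = 470.3 × 49.80 = 23420 g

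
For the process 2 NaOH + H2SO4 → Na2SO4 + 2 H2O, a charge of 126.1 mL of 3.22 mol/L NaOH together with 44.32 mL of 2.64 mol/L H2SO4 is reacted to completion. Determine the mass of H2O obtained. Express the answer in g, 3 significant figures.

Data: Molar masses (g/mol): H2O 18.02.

4.22 g

n(NaOH) = 3.22 × 126.1/1000 = 0.4060 mol
n(H2SO4) = 2.64 × 44.32/1000 = 0.1170 mol
n/ν → NaOH: 0.2030, H2SO4: 0.1170; H2SO4 is limiting.
n(H2O) = (2/1) × 0.1170 = 0.2340 mol
mass = 0.2340 × 18.02 = 4.217 g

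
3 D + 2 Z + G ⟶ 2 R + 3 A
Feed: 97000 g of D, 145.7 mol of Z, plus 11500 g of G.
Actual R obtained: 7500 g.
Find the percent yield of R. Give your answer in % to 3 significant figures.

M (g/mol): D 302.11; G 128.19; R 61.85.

n(D) = 97000 / 302.11 = 321.1 mol
n(Z) = 145.7 mol
n(G) = 11500 / 128.19 = 89.71 mol
n/ν for D = 321.1/3 = 107.0
n/ν for Z = 145.7/2 = 72.85
n/ν for G = 89.71/1 = 89.71
Smallest n/ν is Z → limiting reagent.
theoretical n(R) = (2/2) × 145.7 = 145.7 mol → 9012 g
% yield = 7500 / 9012 × 100 = 83.22 %

83.2 %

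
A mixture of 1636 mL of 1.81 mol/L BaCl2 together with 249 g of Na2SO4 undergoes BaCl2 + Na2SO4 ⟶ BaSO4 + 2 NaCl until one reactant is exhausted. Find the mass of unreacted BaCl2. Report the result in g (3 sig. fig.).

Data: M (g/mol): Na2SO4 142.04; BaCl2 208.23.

n(BaCl2) = 1.81 × 1636/1000 = 2.961 mol
n(Na2SO4) = 249.0 / 142.04 = 1.753 mol
n/ν for BaCl2 = 2.961/1 = 2.961
n/ν for Na2SO4 = 1.753/1 = 1.753
Smallest n/ν is Na2SO4 → limiting reagent.
BaCl2 consumed = (1/1) × 1.753 = 1.753 mol
BaCl2 remaining = 2.961 − 1.753 = 1.208 mol
mass = 1.208 × 208.23 = 251.5 g

252 g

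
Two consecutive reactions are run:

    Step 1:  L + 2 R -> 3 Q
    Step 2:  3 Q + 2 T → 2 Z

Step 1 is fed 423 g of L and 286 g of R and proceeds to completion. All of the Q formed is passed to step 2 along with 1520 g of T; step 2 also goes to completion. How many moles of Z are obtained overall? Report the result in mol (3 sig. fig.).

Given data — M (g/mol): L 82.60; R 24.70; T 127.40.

10.2 mol

Step 1:
n(L) = 423.0 / 82.60 = 5.121 mol
n(R) = 286.0 / 24.70 = 11.58 mol
n/ν for L = 5.121/1 = 5.121
n/ν for R = 11.58/2 = 5.790
Smallest n/ν is L → limiting reagent.
n(Q) produced = (3/1) × 5.121 = 15.36 mol
Step 2:
n(Q) available = 15.36 mol
n(T) = 1520 / 127.40 = 11.93 mol
n/ν for Q = 15.36/3 = 5.120
n/ν for T = 11.93/2 = 5.965
Smallest n/ν is Q → limiting reagent.
n(Z) = (2/3) × 15.36 = 10.24 mol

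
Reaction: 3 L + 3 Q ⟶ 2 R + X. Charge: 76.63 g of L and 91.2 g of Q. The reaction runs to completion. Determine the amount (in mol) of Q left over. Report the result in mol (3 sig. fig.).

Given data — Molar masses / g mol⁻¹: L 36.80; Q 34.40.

0.569 mol

n(L) = 76.63 / 36.80 = 2.082 mol
n(Q) = 91.20 / 34.40 = 2.651 mol
n/ν → L: 0.6940, Q: 0.8837; L is limiting.
Q consumed = (3/3) × 2.082 = 2.082 mol
Q remaining = 2.651 − 2.082 = 0.5690 mol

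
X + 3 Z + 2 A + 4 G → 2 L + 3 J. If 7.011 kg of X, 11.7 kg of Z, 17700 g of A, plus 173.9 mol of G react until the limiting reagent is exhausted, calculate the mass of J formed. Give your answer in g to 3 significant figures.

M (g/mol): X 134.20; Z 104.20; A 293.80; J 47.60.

4300 g

n(X) = 7.011×1000 / 134.20 = 52.24 mol
n(Z) = 11.70×1000 / 104.20 = 112.3 mol
n(A) = 17700 / 293.80 = 60.25 mol
n(G) = 173.9 mol
n/ν → X: 52.24, Z: 37.43, A: 30.13, G: 43.48; A is limiting.
n(J) = (3/2) × 60.25 = 90.38 mol
mass = 90.38 × 47.60 = 4302 g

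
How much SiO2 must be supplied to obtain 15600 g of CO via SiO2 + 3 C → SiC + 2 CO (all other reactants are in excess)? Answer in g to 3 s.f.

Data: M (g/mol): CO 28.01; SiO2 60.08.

n(CO) = 15600 / 28.01 = 556.9 mol
n(SiO2) = (1/2) × 556.9 = 278.5 mol
mass = 278.5 × 60.08 = 16730 g

16700 g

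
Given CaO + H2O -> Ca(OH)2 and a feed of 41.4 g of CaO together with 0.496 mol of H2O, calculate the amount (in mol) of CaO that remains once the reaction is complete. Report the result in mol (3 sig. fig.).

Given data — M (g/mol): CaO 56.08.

0.242 mol

n(CaO) = 41.40 / 56.08 = 0.7382 mol
n(H2O) = 0.4960 mol
n/ν for CaO = 0.7382/1 = 0.7382
n/ν for H2O = 0.4960/1 = 0.4960
Smallest n/ν is H2O → limiting reagent.
CaO consumed = (1/1) × 0.4960 = 0.4960 mol
CaO remaining = 0.7382 − 0.4960 = 0.2422 mol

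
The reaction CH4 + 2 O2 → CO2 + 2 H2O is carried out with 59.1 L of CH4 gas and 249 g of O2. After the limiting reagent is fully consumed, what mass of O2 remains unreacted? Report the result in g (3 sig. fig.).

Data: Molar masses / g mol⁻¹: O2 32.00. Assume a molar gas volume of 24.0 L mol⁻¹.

n(CH4) = 59.10 / 24.0 = 2.463 mol
n(O2) = 249.0 / 32.00 = 7.781 mol
n/ν for CH4 = 2.463/1 = 2.463
n/ν for O2 = 7.781/2 = 3.891
Smallest n/ν is CH4 → limiting reagent.
O2 consumed = (2/1) × 2.463 = 4.926 mol
O2 remaining = 7.781 − 4.926 = 2.855 mol
mass = 2.855 × 32.00 = 91.36 g

91.4 g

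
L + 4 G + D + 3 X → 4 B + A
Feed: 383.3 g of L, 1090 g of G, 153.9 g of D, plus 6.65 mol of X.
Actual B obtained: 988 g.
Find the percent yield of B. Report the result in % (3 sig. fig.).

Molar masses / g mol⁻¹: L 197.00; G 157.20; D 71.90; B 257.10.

n(L) = 383.3 / 197.00 = 1.946 mol
n(G) = 1090 / 157.20 = 6.934 mol
n(D) = 153.9 / 71.90 = 2.140 mol
n(X) = 6.650 mol
n/ν for L = 1.946/1 = 1.946
n/ν for G = 6.934/4 = 1.734
n/ν for D = 2.140/1 = 2.140
n/ν for X = 6.650/3 = 2.217
Smallest n/ν is G → limiting reagent.
theoretical n(B) = (4/4) × 6.934 = 6.934 mol → 1783 g
% yield = 988 / 1783 × 100 = 55.41 %

55.4 %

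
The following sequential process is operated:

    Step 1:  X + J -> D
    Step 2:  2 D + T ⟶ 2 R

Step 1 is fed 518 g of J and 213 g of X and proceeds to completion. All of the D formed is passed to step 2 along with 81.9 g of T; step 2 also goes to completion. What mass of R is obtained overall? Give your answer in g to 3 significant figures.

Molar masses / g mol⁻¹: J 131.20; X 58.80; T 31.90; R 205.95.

746 g

Step 1:
n(J) = 518.0 / 131.20 = 3.948 mol
n(X) = 213.0 / 58.80 = 3.622 mol
n/ν → J: 3.948, X: 3.622; X is limiting.
n(D) produced = (1/1) × 3.622 = 3.622 mol
Step 2:
n(D) available = 3.622 mol
n(T) = 81.90 / 31.90 = 2.567 mol
n/ν → D: 1.811, T: 2.567; D is limiting.
n(R) = (2/2) × 3.622 = 3.622 mol
mass = 3.622 × 205.95 = 746.0 g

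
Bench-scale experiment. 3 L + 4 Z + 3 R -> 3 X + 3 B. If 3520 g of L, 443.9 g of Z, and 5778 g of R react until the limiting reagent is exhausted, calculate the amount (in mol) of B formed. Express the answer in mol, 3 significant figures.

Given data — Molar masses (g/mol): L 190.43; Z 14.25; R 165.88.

18.5 mol

n(L) = 3520 / 190.43 = 18.48 mol
n(Z) = 443.9 / 14.25 = 31.15 mol
n(R) = 5778 / 165.88 = 34.83 mol
n/ν for L = 18.48/3 = 6.160
n/ν for Z = 31.15/4 = 7.788
n/ν for R = 34.83/3 = 11.61
Smallest n/ν is L → limiting reagent.
n(B) = (3/3) × 18.48 = 18.48 mol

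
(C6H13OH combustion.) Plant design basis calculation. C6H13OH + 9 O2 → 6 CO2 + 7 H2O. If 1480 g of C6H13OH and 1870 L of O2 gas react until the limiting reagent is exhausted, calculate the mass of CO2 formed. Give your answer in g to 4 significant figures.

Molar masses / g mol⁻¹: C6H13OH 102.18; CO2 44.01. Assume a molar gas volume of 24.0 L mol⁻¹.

2286 g

n(C6H13OH) = 1480 / 102.18 = 14.48 mol
n(O2) = 1870 / 24.0 = 77.92 mol
n/ν for C6H13OH = 14.48/1 = 14.48
n/ν for O2 = 77.92/9 = 8.658
Smallest n/ν is O2 → limiting reagent.
n(CO2) = (6/9) × 77.92 = 51.95 mol
mass = 51.95 × 44.01 = 2286 g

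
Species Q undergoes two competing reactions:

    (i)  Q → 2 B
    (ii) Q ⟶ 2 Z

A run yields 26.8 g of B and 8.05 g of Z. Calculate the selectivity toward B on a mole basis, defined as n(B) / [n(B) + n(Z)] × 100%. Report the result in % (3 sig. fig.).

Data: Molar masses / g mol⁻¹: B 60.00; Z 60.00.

n(B) = 26.8 / 60.00 = 0.4467 mol
n(Z) = 8.05 / 60.00 = 0.1342 mol
selectivity = 0.4467/(0.4467+0.1342) × 100 = 76.90 %

76.9 %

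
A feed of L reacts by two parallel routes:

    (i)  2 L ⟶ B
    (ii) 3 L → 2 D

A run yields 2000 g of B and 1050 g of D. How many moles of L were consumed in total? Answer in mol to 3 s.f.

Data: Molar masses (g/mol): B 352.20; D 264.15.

17.3 mol

n(B) = 2000 / 352.20 = 5.679 mol
n(D) = 1050 / 264.15 = 3.975 mol
n(L) via (i) = (2/1)×5.679 = 11.36 mol
n(L) via (ii) = (3/2)×3.975 = 5.963 mol
total n(L) = 11.36 + 5.963 = 17.32 mol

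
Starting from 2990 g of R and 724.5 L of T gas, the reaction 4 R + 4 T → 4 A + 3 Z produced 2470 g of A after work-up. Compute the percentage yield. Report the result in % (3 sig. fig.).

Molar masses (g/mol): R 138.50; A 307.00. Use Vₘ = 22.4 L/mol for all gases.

37.3 %

n(R) = 2990 / 138.50 = 21.59 mol
n(T) = 724.5 / 22.4 = 32.34 mol
n/ν → R: 5.398, T: 8.085; R is limiting.
theoretical n(A) = (4/4) × 21.59 = 21.59 mol → 6628 g
% yield = 2470 / 6628 × 100 = 37.27 %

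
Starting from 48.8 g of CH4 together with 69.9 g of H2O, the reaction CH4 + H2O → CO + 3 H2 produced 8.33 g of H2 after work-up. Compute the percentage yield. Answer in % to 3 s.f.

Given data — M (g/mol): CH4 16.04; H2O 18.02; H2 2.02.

n(CH4) = 48.80 / 16.04 = 3.042 mol
n(H2O) = 69.90 / 18.02 = 3.879 mol
n/ν for CH4 = 3.042/1 = 3.042
n/ν for H2O = 3.879/1 = 3.879
Smallest n/ν is CH4 → limiting reagent.
theoretical n(H2) = (3/1) × 3.042 = 9.126 mol → 18.43 g
% yield = 8.33 / 18.43 × 100 = 45.20 %

45.2 %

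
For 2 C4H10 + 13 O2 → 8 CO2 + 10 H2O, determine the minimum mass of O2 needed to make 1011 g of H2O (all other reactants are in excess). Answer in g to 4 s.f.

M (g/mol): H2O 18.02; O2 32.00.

2334 g

n(H2O) = 1011 / 18.02 = 56.10 mol
n(O2) = (13/10) × 56.10 = 72.93 mol
mass = 72.93 × 32.00 = 2334 g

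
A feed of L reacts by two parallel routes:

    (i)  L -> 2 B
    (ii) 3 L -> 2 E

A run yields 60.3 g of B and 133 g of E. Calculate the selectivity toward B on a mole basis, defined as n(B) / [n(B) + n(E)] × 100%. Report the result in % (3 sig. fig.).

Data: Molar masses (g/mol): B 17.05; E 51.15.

57.6 %

n(B) = 60.3 / 17.05 = 3.537 mol
n(E) = 133 / 51.15 = 2.600 mol
selectivity = 3.537/(3.537+2.600) × 100 = 57.63 %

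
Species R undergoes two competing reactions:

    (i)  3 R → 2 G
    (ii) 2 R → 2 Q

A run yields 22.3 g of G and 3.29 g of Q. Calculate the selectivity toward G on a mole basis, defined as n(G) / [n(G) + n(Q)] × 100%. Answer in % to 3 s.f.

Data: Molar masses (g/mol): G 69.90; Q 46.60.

81.9 %

n(G) = 22.3 / 69.90 = 0.3190 mol
n(Q) = 3.29 / 46.60 = 0.07060 mol
selectivity = 0.3190/(0.3190+0.07060) × 100 = 81.88 %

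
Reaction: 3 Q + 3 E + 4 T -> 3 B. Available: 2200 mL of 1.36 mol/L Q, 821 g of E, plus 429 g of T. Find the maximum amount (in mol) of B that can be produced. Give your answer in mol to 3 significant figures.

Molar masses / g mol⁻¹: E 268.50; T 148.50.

n(Q) = 1.36 × 2200/1000 = 2.992 mol
n(E) = 821.0 / 268.50 = 3.058 mol
n(T) = 429.0 / 148.50 = 2.889 mol
n/ν → Q: 0.9973, E: 1.019, T: 0.7223; T is limiting.
n(B) = (3/4) × 2.889 = 2.167 mol

2.17 mol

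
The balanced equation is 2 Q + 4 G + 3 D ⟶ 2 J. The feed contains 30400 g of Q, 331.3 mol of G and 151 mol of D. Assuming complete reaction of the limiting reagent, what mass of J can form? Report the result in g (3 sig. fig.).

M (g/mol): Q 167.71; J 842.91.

n(Q) = 30400 / 167.71 = 181.3 mol
n(G) = 331.3 mol
n(D) = 151.0 mol
n/ν for Q = 181.3/2 = 90.65
n/ν for G = 331.3/4 = 82.83
n/ν for D = 151.0/3 = 50.33
Smallest n/ν is D → limiting reagent.
n(J) = (2/3) × 151.0 = 100.7 mol
mass = 100.7 × 842.91 = 84880 g

84900 g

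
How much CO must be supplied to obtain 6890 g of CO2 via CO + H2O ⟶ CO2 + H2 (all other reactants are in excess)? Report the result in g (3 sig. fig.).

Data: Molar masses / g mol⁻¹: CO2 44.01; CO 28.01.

n(CO2) = 6890 / 44.01 = 156.6 mol
n(CO) = (1/1) × 156.6 = 156.6 mol
mass = 156.6 × 28.01 = 4386 g

4390 g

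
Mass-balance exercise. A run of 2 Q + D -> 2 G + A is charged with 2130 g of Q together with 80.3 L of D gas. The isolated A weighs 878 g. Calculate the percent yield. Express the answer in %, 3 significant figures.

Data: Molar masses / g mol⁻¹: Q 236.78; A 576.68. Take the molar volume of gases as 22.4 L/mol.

n(Q) = 2130 / 236.78 = 8.996 mol
n(D) = 80.30 / 22.4 = 3.585 mol
n/ν → Q: 4.498, D: 3.585; D is limiting.
theoretical n(A) = (1/1) × 3.585 = 3.585 mol → 2067 g
% yield = 878 / 2067 × 100 = 42.48 %

42.5 %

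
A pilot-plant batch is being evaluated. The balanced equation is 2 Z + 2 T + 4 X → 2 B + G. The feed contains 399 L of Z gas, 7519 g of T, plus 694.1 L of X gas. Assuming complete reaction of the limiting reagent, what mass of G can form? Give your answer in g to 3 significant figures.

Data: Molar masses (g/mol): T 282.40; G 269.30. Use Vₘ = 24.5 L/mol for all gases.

1910 g

n(Z) = 399.0 / 24.5 = 16.29 mol
n(T) = 7519 / 282.40 = 26.63 mol
n(X) = 694.1 / 24.5 = 28.33 mol
n/ν for Z = 16.29/2 = 8.145
n/ν for T = 26.63/2 = 13.32
n/ν for X = 28.33/4 = 7.083
Smallest n/ν is X → limiting reagent.
n(G) = (1/4) × 28.33 = 7.083 mol
mass = 7.083 × 269.30 = 1907 g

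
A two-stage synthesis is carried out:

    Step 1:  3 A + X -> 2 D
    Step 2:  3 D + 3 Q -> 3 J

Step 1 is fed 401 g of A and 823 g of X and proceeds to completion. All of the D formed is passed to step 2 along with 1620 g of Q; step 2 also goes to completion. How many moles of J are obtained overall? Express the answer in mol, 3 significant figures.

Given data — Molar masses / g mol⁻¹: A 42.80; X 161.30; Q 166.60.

Step 1:
n(A) = 401.0 / 42.80 = 9.369 mol
n(X) = 823.0 / 161.30 = 5.102 mol
n/ν for A = 9.369/3 = 3.123
n/ν for X = 5.102/1 = 5.102
Smallest n/ν is A → limiting reagent.
n(D) produced = (2/3) × 9.369 = 6.246 mol
Step 2:
n(D) available = 6.246 mol
n(Q) = 1620 / 166.60 = 9.724 mol
n/ν for D = 6.246/3 = 2.082
n/ν for Q = 9.724/3 = 3.241
Smallest n/ν is D → limiting reagent.
n(J) = (3/3) × 6.246 = 6.246 mol

6.25 mol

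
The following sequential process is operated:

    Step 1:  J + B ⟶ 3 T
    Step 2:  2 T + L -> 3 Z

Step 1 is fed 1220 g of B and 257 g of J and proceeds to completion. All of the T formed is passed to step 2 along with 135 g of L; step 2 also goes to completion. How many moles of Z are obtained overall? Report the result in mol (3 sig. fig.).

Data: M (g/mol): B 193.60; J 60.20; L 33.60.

Step 1:
n(B) = 1220 / 193.60 = 6.302 mol
n(J) = 257.0 / 60.20 = 4.269 mol
n/ν for B = 6.302/1 = 6.302
n/ν for J = 4.269/1 = 4.269
Smallest n/ν is J → limiting reagent.
n(T) produced = (3/1) × 4.269 = 12.81 mol
Step 2:
n(T) available = 12.81 mol
n(L) = 135.0 / 33.60 = 4.018 mol
n/ν for T = 12.81/2 = 6.405
n/ν for L = 4.018/1 = 4.018
Smallest n/ν is L → limiting reagent.
n(Z) = (3/1) × 4.018 = 12.05 mol

12.1 mol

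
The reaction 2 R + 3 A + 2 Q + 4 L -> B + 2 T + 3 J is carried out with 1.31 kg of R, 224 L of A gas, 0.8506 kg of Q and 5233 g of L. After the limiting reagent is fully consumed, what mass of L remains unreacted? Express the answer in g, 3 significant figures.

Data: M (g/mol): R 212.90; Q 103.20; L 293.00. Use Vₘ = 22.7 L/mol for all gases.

n(R) = 1.310×1000 / 212.90 = 6.153 mol
n(A) = 224.0 / 22.7 = 9.868 mol
n(Q) = 0.8506×1000 / 103.20 = 8.242 mol
n(L) = 5233 / 293.00 = 17.86 mol
n/ν for R = 6.153/2 = 3.077
n/ν for A = 9.868/3 = 3.289
n/ν for Q = 8.242/2 = 4.121
n/ν for L = 17.86/4 = 4.465
Smallest n/ν is R → limiting reagent.
L consumed = (4/2) × 6.153 = 12.31 mol
L remaining = 17.86 − 12.31 = 5.550 mol
mass = 5.550 × 293.00 = 1626 g

1630 g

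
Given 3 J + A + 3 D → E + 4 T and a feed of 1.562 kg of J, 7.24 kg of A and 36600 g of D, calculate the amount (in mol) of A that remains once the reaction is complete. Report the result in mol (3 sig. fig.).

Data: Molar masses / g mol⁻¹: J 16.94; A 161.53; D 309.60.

n(J) = 1.562×1000 / 16.94 = 92.21 mol
n(A) = 7.240×1000 / 161.53 = 44.82 mol
n(D) = 36600 / 309.60 = 118.2 mol
n/ν for J = 92.21/3 = 30.74
n/ν for A = 44.82/1 = 44.82
n/ν for D = 118.2/3 = 39.40
Smallest n/ν is J → limiting reagent.
A consumed = (1/3) × 92.21 = 30.74 mol
A remaining = 44.82 − 30.74 = 14.08 mol

14.1 mol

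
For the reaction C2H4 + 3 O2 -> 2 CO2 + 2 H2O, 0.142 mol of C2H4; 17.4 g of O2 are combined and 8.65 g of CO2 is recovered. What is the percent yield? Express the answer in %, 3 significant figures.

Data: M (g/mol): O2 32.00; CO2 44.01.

n(C2H4) = 0.1420 mol
n(O2) = 17.40 / 32.00 = 0.5438 mol
n/ν for C2H4 = 0.1420/1 = 0.1420
n/ν for O2 = 0.5438/3 = 0.1813
Smallest n/ν is C2H4 → limiting reagent.
theoretical n(CO2) = (2/1) × 0.1420 = 0.2840 mol → 12.50 g
% yield = 8.65 / 12.50 × 100 = 69.20 %

69.2 %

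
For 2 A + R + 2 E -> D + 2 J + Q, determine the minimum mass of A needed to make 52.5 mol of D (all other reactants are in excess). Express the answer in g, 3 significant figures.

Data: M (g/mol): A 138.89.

14600 g

n(D) = 52.50 mol
n(A) = (2/1) × 52.50 = 105.0 mol
mass = 105.0 × 138.89 = 14580 g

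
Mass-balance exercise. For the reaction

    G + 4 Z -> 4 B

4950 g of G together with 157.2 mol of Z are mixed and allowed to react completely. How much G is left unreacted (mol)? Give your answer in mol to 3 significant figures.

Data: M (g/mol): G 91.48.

14.8 mol

n(G) = 4950 / 91.48 = 54.11 mol
n(Z) = 157.2 mol
n/ν for G = 54.11/1 = 54.11
n/ν for Z = 157.2/4 = 39.30
Smallest n/ν is Z → limiting reagent.
G consumed = (1/4) × 157.2 = 39.30 mol
G remaining = 54.11 − 39.30 = 14.81 mol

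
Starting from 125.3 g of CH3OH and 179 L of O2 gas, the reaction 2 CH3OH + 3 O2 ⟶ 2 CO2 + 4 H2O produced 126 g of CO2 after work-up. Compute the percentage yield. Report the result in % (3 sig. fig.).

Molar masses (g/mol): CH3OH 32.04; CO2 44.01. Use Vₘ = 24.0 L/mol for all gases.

n(CH3OH) = 125.3 / 32.04 = 3.911 mol
n(O2) = 179.0 / 24.0 = 7.458 mol
n/ν for CH3OH = 3.911/2 = 1.956
n/ν for O2 = 7.458/3 = 2.486
Smallest n/ν is CH3OH → limiting reagent.
theoretical n(CO2) = (2/2) × 3.911 = 3.911 mol → 172.1 g
% yield = 126 / 172.1 × 100 = 73.21 %

73.2 %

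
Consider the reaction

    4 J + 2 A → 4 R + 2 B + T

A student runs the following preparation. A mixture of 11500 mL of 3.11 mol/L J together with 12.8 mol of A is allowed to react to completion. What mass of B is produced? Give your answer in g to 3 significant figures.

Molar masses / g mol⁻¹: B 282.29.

n(J) = 3.11 × 11500/1000 = 35.77 mol
n(A) = 12.80 mol
n/ν for J = 35.77/4 = 8.943
n/ν for A = 12.80/2 = 6.400
Smallest n/ν is A → limiting reagent.
n(B) = (2/2) × 12.80 = 12.80 mol
mass = 12.80 × 282.29 = 3613 g

3610 g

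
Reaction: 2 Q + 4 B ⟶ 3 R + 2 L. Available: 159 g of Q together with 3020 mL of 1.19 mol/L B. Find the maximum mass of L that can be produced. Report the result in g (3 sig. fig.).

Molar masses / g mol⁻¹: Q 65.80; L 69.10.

n(Q) = 159.0 / 65.80 = 2.416 mol
n(B) = 1.19 × 3020/1000 = 3.594 mol
n/ν for Q = 2.416/2 = 1.208
n/ν for B = 3.594/4 = 0.8985
Smallest n/ν is B → limiting reagent.
n(L) = (2/4) × 3.594 = 1.797 mol
mass = 1.797 × 69.10 = 124.2 g

124 g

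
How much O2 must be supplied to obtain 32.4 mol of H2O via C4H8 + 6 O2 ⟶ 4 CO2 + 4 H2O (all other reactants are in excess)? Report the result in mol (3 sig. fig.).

48.6 mol

n(H2O) = 32.40 mol
n(O2) = (6/4) × 32.40 = 48.60 mol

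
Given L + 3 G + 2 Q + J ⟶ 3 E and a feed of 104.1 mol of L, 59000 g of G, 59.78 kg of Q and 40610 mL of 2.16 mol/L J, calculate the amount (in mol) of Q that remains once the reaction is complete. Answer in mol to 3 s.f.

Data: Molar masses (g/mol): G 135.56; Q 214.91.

103 mol

n(L) = 104.1 mol
n(G) = 59000 / 135.56 = 435.2 mol
n(Q) = 59.78×1000 / 214.91 = 278.2 mol
n(J) = 2.16 × 40610/1000 = 87.72 mol
n/ν for L = 104.1/1 = 104.1
n/ν for G = 435.2/3 = 145.1
n/ν for Q = 278.2/2 = 139.1
n/ν for J = 87.72/1 = 87.72
Smallest n/ν is J → limiting reagent.
Q consumed = (2/1) × 87.72 = 175.4 mol
Q remaining = 278.2 − 175.4 = 102.8 mol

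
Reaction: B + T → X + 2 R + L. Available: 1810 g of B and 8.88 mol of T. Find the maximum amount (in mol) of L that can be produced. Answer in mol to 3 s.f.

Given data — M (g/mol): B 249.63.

7.25 mol

n(B) = 1810 / 249.63 = 7.251 mol
n(T) = 8.880 mol
n/ν → B: 7.251, T: 8.880; B is limiting.
n(L) = (1/1) × 7.251 = 7.251 mol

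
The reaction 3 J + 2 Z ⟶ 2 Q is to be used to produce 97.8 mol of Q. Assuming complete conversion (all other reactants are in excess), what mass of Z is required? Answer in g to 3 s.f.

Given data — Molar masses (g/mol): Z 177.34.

17300 g

n(Q) = 97.80 mol
n(Z) = (2/2) × 97.80 = 97.80 mol
mass = 97.80 × 177.34 = 17340 g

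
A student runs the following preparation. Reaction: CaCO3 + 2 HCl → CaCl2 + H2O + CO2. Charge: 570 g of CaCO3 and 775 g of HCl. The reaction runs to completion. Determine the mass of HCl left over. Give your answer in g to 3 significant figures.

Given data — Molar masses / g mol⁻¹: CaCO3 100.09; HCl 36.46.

n(CaCO3) = 570.0 / 100.09 = 5.695 mol
n(HCl) = 775.0 / 36.46 = 21.26 mol
n/ν → CaCO3: 5.695, HCl: 10.63; CaCO3 is limiting.
HCl consumed = (2/1) × 5.695 = 11.39 mol
HCl remaining = 21.26 − 11.39 = 9.870 mol
mass = 9.870 × 36.46 = 359.9 g

360 g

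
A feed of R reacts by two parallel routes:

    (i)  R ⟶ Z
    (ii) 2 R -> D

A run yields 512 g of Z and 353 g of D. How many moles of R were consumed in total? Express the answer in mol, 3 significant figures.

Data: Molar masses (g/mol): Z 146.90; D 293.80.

n(Z) = 512 / 146.90 = 3.485 mol
n(D) = 353 / 293.80 = 1.201 mol
n(R) via (i) = (1/1)×3.485 = 3.485 mol
n(R) via (ii) = (2/1)×1.201 = 2.402 mol
total n(R) = 3.485 + 2.402 = 5.887 mol

5.89 mol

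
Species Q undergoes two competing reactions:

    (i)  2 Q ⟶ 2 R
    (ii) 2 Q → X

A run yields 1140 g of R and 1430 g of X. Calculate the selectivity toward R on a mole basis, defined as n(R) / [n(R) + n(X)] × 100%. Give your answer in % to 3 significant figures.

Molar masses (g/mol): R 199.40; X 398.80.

61.5 %

n(R) = 1140 / 199.40 = 5.717 mol
n(X) = 1430 / 398.80 = 3.586 mol
selectivity = 5.717/(5.717+3.586) × 100 = 61.45 %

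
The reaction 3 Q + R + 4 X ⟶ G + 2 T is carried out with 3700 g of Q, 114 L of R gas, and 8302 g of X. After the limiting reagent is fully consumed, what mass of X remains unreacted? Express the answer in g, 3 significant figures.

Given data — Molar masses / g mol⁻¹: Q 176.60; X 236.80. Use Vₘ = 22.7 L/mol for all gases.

3550 g

n(Q) = 3700 / 176.60 = 20.95 mol
n(R) = 114.0 / 22.7 = 5.022 mol
n(X) = 8302 / 236.80 = 35.06 mol
n/ν → Q: 6.983, R: 5.022, X: 8.765; R is limiting.
X consumed = (4/1) × 5.022 = 20.09 mol
X remaining = 35.06 − 20.09 = 14.97 mol
mass = 14.97 × 236.80 = 3545 g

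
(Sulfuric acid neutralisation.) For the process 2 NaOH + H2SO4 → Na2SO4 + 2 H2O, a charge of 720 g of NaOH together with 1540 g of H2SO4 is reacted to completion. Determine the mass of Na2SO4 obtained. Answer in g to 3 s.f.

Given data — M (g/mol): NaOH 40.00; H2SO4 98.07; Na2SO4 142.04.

n(NaOH) = 720.0 / 40.00 = 18.00 mol
n(H2SO4) = 1540 / 98.07 = 15.70 mol
n/ν → NaOH: 9.000, H2SO4: 15.70; NaOH is limiting.
n(Na2SO4) = (1/2) × 18.00 = 9.000 mol
mass = 9.000 × 142.04 = 1278 g

1280 g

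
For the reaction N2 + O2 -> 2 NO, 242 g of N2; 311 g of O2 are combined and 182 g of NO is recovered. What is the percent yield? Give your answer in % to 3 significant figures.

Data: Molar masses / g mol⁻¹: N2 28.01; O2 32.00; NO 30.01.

35.1 %

n(N2) = 242.0 / 28.01 = 8.640 mol
n(O2) = 311.0 / 32.00 = 9.719 mol
n/ν for N2 = 8.640/1 = 8.640
n/ν for O2 = 9.719/1 = 9.719
Smallest n/ν is N2 → limiting reagent.
theoretical n(NO) = (2/1) × 8.640 = 17.28 mol → 518.6 g
% yield = 182 / 518.6 × 100 = 35.09 %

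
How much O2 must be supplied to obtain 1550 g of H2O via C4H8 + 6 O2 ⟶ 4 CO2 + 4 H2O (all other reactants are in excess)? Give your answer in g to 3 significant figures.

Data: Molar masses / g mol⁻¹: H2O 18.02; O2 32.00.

n(H2O) = 1550 / 18.02 = 86.02 mol
n(O2) = (6/4) × 86.02 = 129.0 mol
mass = 129.0 × 32.00 = 4128 g

4130 g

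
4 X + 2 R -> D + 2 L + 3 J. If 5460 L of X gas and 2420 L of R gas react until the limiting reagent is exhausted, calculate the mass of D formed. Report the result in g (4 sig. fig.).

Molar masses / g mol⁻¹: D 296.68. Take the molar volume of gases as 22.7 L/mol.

n(X) = 5460 / 22.7 = 240.5 mol
n(R) = 2420 / 22.7 = 106.6 mol
n/ν for X = 240.5/4 = 60.13
n/ν for R = 106.6/2 = 53.30
Smallest n/ν is R → limiting reagent.
n(D) = (1/2) × 106.6 = 53.30 mol
mass = 53.30 × 296.68 = 15810 g

15810 g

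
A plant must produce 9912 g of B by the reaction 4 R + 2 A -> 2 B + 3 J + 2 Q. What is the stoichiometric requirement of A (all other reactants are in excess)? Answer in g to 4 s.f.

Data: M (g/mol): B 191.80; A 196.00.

n(B) = 9912 / 191.80 = 51.68 mol
n(A) = (2/2) × 51.68 = 51.68 mol
mass = 51.68 × 196.00 = 10130 g

10130 g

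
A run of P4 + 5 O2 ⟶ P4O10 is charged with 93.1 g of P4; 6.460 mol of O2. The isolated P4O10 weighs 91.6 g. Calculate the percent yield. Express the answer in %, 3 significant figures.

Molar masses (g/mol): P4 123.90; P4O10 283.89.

42.9 %

n(P4) = 93.10 / 123.90 = 0.7514 mol
n(O2) = 6.460 mol
n/ν → P4: 0.7514, O2: 1.292; P4 is limiting.
theoretical n(P4O10) = (1/1) × 0.7514 = 0.7514 mol → 213.3 g
% yield = 91.6 / 213.3 × 100 = 42.94 %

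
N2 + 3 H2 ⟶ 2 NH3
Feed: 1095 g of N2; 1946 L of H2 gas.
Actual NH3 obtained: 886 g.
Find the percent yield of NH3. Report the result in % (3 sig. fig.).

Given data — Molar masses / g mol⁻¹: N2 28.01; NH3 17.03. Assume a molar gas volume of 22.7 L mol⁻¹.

n(N2) = 1095 / 28.01 = 39.09 mol
n(H2) = 1946 / 22.7 = 85.73 mol
n/ν for N2 = 39.09/1 = 39.09
n/ν for H2 = 85.73/3 = 28.58
Smallest n/ν is H2 → limiting reagent.
theoretical n(NH3) = (2/3) × 85.73 = 57.15 mol → 973.3 g
% yield = 886 / 973.3 × 100 = 91.03 %

91.0 %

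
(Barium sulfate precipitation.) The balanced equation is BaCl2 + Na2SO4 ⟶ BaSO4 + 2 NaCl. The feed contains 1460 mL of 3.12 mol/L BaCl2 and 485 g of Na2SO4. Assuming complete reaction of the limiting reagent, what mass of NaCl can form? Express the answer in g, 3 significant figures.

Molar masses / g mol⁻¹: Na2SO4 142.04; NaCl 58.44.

399 g

n(BaCl2) = 3.12 × 1460/1000 = 4.555 mol
n(Na2SO4) = 485.0 / 142.04 = 3.415 mol
n/ν for BaCl2 = 4.555/1 = 4.555
n/ν for Na2SO4 = 3.415/1 = 3.415
Smallest n/ν is Na2SO4 → limiting reagent.
n(NaCl) = (2/1) × 3.415 = 6.830 mol
mass = 6.830 × 58.44 = 399.1 g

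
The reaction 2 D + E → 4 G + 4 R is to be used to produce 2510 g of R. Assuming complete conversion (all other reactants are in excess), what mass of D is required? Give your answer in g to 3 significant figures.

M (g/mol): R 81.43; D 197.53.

n(R) = 2510 / 81.43 = 30.82 mol
n(D) = (2/4) × 30.82 = 15.41 mol
mass = 15.41 × 197.53 = 3044 g

3040 g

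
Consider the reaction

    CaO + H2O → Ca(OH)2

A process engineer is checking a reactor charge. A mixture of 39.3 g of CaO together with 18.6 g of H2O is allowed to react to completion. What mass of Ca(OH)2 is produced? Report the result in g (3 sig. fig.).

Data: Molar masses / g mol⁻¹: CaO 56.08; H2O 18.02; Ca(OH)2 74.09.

51.9 g

n(CaO) = 39.30 / 56.08 = 0.7008 mol
n(H2O) = 18.60 / 18.02 = 1.032 mol
n/ν for CaO = 0.7008/1 = 0.7008
n/ν for H2O = 1.032/1 = 1.032
Smallest n/ν is CaO → limiting reagent.
n(Ca(OH)2) = (1/1) × 0.7008 = 0.7008 mol
mass = 0.7008 × 74.09 = 51.92 g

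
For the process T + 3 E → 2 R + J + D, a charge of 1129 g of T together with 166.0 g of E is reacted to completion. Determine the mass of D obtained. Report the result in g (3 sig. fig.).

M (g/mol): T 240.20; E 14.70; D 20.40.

76.8 g

n(T) = 1129 / 240.20 = 4.700 mol
n(E) = 166.0 / 14.70 = 11.29 mol
n/ν for T = 4.700/1 = 4.700
n/ν for E = 11.29/3 = 3.763
Smallest n/ν is E → limiting reagent.
n(D) = (1/3) × 11.29 = 3.763 mol
mass = 3.763 × 20.40 = 76.77 g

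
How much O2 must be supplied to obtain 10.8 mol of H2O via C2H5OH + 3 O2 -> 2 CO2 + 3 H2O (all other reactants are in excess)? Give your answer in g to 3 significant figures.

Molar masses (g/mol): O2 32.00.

346 g

n(H2O) = 10.80 mol
n(O2) = (3/3) × 10.80 = 10.80 mol
mass = 10.80 × 32.00 = 345.6 g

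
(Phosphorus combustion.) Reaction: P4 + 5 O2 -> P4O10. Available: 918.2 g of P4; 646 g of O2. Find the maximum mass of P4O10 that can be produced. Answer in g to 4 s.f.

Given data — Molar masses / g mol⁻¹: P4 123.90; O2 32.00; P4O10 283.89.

1146 g

n(P4) = 918.2 / 123.90 = 7.411 mol
n(O2) = 646.0 / 32.00 = 20.19 mol
n/ν → P4: 7.411, O2: 4.038; O2 is limiting.
n(P4O10) = (1/5) × 20.19 = 4.038 mol
mass = 4.038 × 283.89 = 1146 g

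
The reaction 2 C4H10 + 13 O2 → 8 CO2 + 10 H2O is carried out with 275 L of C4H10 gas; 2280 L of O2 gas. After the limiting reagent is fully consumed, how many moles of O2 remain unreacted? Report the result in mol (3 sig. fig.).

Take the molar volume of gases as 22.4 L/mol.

n(C4H10) = 275.0 / 22.4 = 12.28 mol
n(O2) = 2280 / 22.4 = 101.8 mol
n/ν for C4H10 = 12.28/2 = 6.140
n/ν for O2 = 101.8/13 = 7.831
Smallest n/ν is C4H10 → limiting reagent.
O2 consumed = (13/2) × 12.28 = 79.82 mol
O2 remaining = 101.8 − 79.82 = 21.98 mol

22.0 mol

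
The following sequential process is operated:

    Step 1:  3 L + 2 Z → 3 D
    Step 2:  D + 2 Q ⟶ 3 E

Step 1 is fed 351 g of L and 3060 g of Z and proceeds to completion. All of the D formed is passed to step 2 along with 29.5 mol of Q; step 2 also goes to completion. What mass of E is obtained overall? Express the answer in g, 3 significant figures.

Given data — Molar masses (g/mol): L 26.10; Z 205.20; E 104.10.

4200 g

Step 1:
n(L) = 351.0 / 26.10 = 13.45 mol
n(Z) = 3060 / 205.20 = 14.91 mol
n/ν for L = 13.45/3 = 4.483
n/ν for Z = 14.91/2 = 7.455
Smallest n/ν is L → limiting reagent.
n(D) produced = (3/3) × 13.45 = 13.45 mol
Step 2:
n(D) available = 13.45 mol
n(Q) = 29.50 mol
n/ν for D = 13.45/1 = 13.45
n/ν for Q = 29.50/2 = 14.75
Smallest n/ν is D → limiting reagent.
n(E) = (3/1) × 13.45 = 40.35 mol
mass = 40.35 × 104.10 = 4200 g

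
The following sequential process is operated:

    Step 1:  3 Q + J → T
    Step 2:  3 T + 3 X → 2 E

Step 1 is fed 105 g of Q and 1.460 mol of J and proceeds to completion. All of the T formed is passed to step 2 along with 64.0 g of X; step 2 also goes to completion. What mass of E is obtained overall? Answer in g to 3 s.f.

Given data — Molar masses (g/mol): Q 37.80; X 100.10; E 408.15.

Step 1:
n(Q) = 105.0 / 37.80 = 2.778 mol
n(J) = 1.460 mol
n/ν for Q = 2.778/3 = 0.9260
n/ν for J = 1.460/1 = 1.460
Smallest n/ν is Q → limiting reagent.
n(T) produced = (1/3) × 2.778 = 0.9260 mol
Step 2:
n(T) available = 0.9260 mol
n(X) = 64.00 / 100.10 = 0.6394 mol
n/ν for T = 0.9260/3 = 0.3087
n/ν for X = 0.6394/3 = 0.2131
Smallest n/ν is X → limiting reagent.
n(E) = (2/3) × 0.6394 = 0.4263 mol
mass = 0.4263 × 408.15 = 174.0 g

174 g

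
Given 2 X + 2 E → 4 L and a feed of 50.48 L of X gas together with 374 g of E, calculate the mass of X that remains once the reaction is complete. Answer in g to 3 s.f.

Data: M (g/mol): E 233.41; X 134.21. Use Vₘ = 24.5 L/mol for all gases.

n(X) = 50.48 / 24.5 = 2.060 mol
n(E) = 374.0 / 233.41 = 1.602 mol
n/ν → X: 1.030, E: 0.8010; E is limiting.
X consumed = (2/2) × 1.602 = 1.602 mol
X remaining = 2.060 − 1.602 = 0.4580 mol
mass = 0.4580 × 134.21 = 61.47 g

61.5 g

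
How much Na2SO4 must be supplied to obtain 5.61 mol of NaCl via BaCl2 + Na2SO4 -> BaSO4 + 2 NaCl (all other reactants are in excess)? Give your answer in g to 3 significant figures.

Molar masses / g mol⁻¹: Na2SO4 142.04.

n(NaCl) = 5.610 mol
n(Na2SO4) = (1/2) × 5.610 = 2.805 mol
mass = 2.805 × 142.04 = 398.4 g

398 g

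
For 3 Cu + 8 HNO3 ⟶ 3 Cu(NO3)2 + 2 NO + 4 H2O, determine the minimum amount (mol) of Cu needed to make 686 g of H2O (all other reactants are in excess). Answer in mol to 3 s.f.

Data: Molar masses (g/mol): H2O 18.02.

28.6 mol

n(H2O) = 686 / 18.02 = 38.07 mol
n(Cu) = (3/4) × 38.07 = 28.55 mol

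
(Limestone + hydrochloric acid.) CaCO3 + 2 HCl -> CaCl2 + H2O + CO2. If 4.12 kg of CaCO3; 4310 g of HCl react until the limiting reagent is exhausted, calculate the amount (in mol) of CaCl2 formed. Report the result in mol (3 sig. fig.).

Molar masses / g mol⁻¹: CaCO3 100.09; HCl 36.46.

n(CaCO3) = 4.120×1000 / 100.09 = 41.16 mol
n(HCl) = 4310 / 36.46 = 118.2 mol
n/ν for CaCO3 = 41.16/1 = 41.16
n/ν for HCl = 118.2/2 = 59.10
Smallest n/ν is CaCO3 → limiting reagent.
n(CaCl2) = (1/1) × 41.16 = 41.16 mol

41.2 mol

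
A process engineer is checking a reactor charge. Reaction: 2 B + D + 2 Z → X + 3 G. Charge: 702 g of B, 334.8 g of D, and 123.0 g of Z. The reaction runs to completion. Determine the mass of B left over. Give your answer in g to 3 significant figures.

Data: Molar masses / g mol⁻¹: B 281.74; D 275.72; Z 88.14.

309 g

n(B) = 702.0 / 281.74 = 2.492 mol
n(D) = 334.8 / 275.72 = 1.214 mol
n(Z) = 123.0 / 88.14 = 1.396 mol
n/ν for B = 2.492/2 = 1.246
n/ν for D = 1.214/1 = 1.214
n/ν for Z = 1.396/2 = 0.6980
Smallest n/ν is Z → limiting reagent.
B consumed = (2/2) × 1.396 = 1.396 mol
B remaining = 2.492 − 1.396 = 1.096 mol
mass = 1.096 × 281.74 = 308.8 g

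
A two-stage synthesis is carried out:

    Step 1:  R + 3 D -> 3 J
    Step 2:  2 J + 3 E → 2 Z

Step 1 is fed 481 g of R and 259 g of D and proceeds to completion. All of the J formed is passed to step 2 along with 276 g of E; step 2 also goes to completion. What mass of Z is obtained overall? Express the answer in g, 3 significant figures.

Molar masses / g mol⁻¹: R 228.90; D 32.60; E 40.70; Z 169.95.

768 g

Step 1:
n(R) = 481.0 / 228.90 = 2.101 mol
n(D) = 259.0 / 32.60 = 7.945 mol
n/ν for R = 2.101/1 = 2.101
n/ν for D = 7.945/3 = 2.648
Smallest n/ν is R → limiting reagent.
n(J) produced = (3/1) × 2.101 = 6.303 mol
Step 2:
n(J) available = 6.303 mol
n(E) = 276.0 / 40.70 = 6.781 mol
n/ν for J = 6.303/2 = 3.152
n/ν for E = 6.781/3 = 2.260
Smallest n/ν is E → limiting reagent.
n(Z) = (2/3) × 6.781 = 4.521 mol
mass = 4.521 × 169.95 = 768.3 g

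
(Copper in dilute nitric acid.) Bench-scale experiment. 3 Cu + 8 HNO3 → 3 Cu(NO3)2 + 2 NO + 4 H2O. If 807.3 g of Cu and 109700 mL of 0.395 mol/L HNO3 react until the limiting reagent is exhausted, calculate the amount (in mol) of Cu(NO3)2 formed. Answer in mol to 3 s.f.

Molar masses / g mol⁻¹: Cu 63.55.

n(Cu) = 807.3 / 63.55 = 12.70 mol
n(HNO3) = 0.395 × 109700/1000 = 43.33 mol
n/ν → Cu: 4.233, HNO3: 5.416; Cu is limiting.
n(Cu(NO3)2) = (3/3) × 12.70 = 12.70 mol

12.7 mol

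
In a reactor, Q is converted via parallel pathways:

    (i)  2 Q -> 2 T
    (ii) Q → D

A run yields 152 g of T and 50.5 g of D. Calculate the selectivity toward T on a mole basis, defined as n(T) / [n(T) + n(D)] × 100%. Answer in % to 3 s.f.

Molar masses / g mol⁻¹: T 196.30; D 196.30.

75.1 %

n(T) = 152 / 196.30 = 0.7743 mol
n(D) = 50.5 / 196.30 = 0.2573 mol
selectivity = 0.7743/(0.7743+0.2573) × 100 = 75.06 %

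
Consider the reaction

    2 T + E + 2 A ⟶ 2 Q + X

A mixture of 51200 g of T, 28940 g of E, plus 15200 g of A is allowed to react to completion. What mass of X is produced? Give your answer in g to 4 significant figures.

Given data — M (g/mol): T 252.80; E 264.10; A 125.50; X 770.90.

46680 g

n(T) = 51200 / 252.80 = 202.5 mol
n(E) = 28940 / 264.10 = 109.6 mol
n(A) = 15200 / 125.50 = 121.1 mol
n/ν → T: 101.3, E: 109.6, A: 60.55; A is limiting.
n(X) = (1/2) × 121.1 = 60.55 mol
mass = 60.55 × 770.90 = 46680 g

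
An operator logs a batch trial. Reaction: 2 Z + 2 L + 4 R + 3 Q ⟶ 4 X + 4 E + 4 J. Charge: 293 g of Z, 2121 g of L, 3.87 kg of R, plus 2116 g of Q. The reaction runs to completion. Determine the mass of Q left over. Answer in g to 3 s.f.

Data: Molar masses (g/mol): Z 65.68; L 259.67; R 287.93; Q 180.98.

905 g

n(Z) = 293.0 / 65.68 = 4.461 mol
n(L) = 2121 / 259.67 = 8.168 mol
n(R) = 3.870×1000 / 287.93 = 13.44 mol
n(Q) = 2116 / 180.98 = 11.69 mol
n/ν for Z = 4.461/2 = 2.231
n/ν for L = 8.168/2 = 4.084
n/ν for R = 13.44/4 = 3.360
n/ν for Q = 11.69/3 = 3.897
Smallest n/ν is Z → limiting reagent.
Q consumed = (3/2) × 4.461 = 6.692 mol
Q remaining = 11.69 − 6.692 = 4.998 mol
mass = 4.998 × 180.98 = 904.5 g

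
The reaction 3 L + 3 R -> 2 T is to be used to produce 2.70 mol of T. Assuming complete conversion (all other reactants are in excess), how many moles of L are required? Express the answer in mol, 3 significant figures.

4.05 mol

n(T) = 2.700 mol
n(L) = (3/2) × 2.700 = 4.050 mol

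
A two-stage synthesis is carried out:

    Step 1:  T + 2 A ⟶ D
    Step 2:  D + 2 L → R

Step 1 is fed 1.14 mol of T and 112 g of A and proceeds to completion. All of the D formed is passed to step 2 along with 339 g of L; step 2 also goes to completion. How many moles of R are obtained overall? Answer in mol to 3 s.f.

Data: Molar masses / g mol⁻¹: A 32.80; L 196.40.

0.863 mol

Step 1:
n(T) = 1.140 mol
n(A) = 112.0 / 32.80 = 3.415 mol
n/ν for T = 1.140/1 = 1.140
n/ν for A = 3.415/2 = 1.708
Smallest n/ν is T → limiting reagent.
n(D) produced = (1/1) × 1.140 = 1.140 mol
Step 2:
n(D) available = 1.140 mol
n(L) = 339.0 / 196.40 = 1.726 mol
n/ν for D = 1.140/1 = 1.140
n/ν for L = 1.726/2 = 0.8630
Smallest n/ν is L → limiting reagent.
n(R) = (1/2) × 1.726 = 0.8630 mol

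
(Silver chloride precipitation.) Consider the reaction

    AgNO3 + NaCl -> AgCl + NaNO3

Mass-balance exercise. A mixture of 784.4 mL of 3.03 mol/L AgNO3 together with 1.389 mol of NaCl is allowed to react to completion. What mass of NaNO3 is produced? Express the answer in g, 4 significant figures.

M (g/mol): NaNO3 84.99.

n(AgNO3) = 3.03 × 784.4/1000 = 2.377 mol
n(NaCl) = 1.389 mol
n/ν → AgNO3: 2.377, NaCl: 1.389; NaCl is limiting.
n(NaNO3) = (1/1) × 1.389 = 1.389 mol
mass = 1.389 × 84.99 = 118.1 g

118.1 g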